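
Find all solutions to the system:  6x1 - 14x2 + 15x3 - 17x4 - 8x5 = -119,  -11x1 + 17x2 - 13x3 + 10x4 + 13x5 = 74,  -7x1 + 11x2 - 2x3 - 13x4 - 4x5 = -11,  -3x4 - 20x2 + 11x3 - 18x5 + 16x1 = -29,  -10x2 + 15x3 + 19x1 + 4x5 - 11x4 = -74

Row-reduce:
R1 ← R1 / (6).
R2 ← R2 + 11·R1.
R3 ← R3 + 7·R1.
R4 ← R4 − 16·R1.
R5 ← R5 − 19·R1.
R2 ← R2 / (-26/3).
R1 ← R1 + 7/3·R2.
R3 ← R3 + 16/3·R2.
R4 ← R4 − 52/3·R2.
R5 ← R5 − 103/3·R2.
R3 ← R3 / (171/26).
R1 ← R1 + 73/52·R3.
R2 ← R2 + 87/52·R3.
R5 ← R5 − 1297/52·R3.
Swap R4 and R5.
R4 ← R4 / (5831/171).
R1 ← R1 + 233/171·R4.
R2 ← R2 + 148/57·R4.
R3 ← R3 + 515/171·R4.
Rank is 4 with 5 unknowns, leaving x5 free.

infinitely many solutions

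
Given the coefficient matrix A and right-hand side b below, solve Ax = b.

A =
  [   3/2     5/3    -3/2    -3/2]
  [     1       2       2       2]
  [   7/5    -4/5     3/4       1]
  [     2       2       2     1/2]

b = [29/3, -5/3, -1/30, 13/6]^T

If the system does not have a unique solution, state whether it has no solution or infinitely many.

x_1 = 7/3, x_2 = 1, x_3 = -2, x_4 = -1

Row-reduce the augmented matrix:
R1 ← R1 / (3/2).
R2 ← R2 − 1·R1.
R3 ← R3 − 7/5·R1.
R4 ← R4 − 2·R1.
R2 ← R2 / (8/9).
R1 ← R1 − 10/9·R2.
R3 ← R3 + 106/45·R2.
R4 ← R4 + 2/9·R2.
R3 ← R3 / (101/10).
R1 ← R1 + 19/4·R3.
R2 ← R2 − 27/8·R3.
R4 ← R4 − 19/4·R3.
R4 ← R4 / (-1307/808).
R1 ← R1 − 95/808·R4.
R2 ← R2 + 135/1616·R4.
R3 ← R3 − 207/202·R4.
Reading off the reduced rows gives x_1 = 7/3, x_2 = 1, x_3 = -2, x_4 = -1.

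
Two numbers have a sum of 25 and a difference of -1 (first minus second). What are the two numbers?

first number: 12, second number: 13

Let x = first number, y = second number.
  x + y = 25
  x - y = -1
Row-reduce the augmented matrix:
R2 ← R2 − 1·R1.
R2 ← R2 / (-2).
R1 ← R1 − 1·R2.
Reading off the reduced rows gives x = 12, y = 13.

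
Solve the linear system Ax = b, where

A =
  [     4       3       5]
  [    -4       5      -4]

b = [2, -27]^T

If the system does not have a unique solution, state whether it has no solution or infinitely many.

Row-reduce:
R1 ← R1 / (4).
R2 ← R2 + 4·R1.
R2 ← R2 / (8).
R1 ← R1 − 3/4·R2.
Rank is 2 with 3 unknowns, leaving x_3 free.

infinitely many solutions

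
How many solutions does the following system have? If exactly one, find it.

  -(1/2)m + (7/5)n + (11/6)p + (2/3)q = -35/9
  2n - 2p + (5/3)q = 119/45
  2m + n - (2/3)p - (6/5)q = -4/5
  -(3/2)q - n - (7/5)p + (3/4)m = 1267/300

m = -3, n = 2/3, p = -13/5, q = -7/3

Row-reduce the augmented matrix:
R1 ← R1 / (-1/2).
R3 ← R3 − 2·R1.
R4 ← R4 − 3/4·R1.
R2 ← R2 / (2).
R1 ← R1 + 14/5·R2.
R3 ← R3 − 33/5·R2.
R4 ← R4 − 11/10·R2.
R3 ← R3 / (199/15).
R1 ← R1 + 97/15·R3.
R2 ← R2 + 1·R3.
R4 ← R4 − 49/20·R3.
R4 ← R4 / (-16043/23880).
R1 ← R1 + 5767/5970·R4.
R2 ← R2 − 316/597·R4.
R3 ← R3 + 121/398·R4.
Reading off the reduced rows gives m = -3, n = 2/3, p = -13/5, q = -7/3.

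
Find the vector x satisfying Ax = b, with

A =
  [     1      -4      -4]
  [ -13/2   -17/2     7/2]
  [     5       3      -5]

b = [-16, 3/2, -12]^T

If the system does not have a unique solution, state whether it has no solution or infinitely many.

Row-reduce:
R2 ← R2 + 13/2·R1.
R3 ← R3 − 5·R1.
R2 ← R2 / (-69/2).
R1 ← R1 + 4·R2.
R3 ← R3 − 23·R2.
Row 3 reduces to 0 = -1/3, a contradiction. The system is inconsistent.

no solution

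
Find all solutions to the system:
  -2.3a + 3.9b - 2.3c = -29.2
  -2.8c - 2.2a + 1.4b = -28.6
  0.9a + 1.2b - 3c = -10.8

a = 6, b = -1, c = 5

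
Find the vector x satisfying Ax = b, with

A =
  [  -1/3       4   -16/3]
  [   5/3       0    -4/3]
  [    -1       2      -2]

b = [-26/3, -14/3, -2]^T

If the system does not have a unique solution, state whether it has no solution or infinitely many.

infinitely many solutions

Row-reduce:
R1 ← R1 / (-1/3).
R2 ← R2 − 5/3·R1.
R3 ← R3 + 1·R1.
R2 ← R2 / (20).
R1 ← R1 + 12·R2.
R3 ← R3 + 10·R2.
Rank is 2 with 3 unknowns, leaving x_3 free.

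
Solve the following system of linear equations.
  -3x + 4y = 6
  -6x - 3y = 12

x = -2, y = 0

Row-reduce the augmented matrix:
R1 ← R1 / (-3).
R2 ← R2 + 6·R1.
R2 ← R2 / (-11).
R1 ← R1 + 4/3·R2.
Reading off the reduced rows gives x = -2, y = 0.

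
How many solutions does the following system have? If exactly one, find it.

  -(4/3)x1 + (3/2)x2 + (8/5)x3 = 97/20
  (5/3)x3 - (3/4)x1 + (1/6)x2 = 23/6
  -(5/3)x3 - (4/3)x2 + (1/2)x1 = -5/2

x1 = -3, x2 = -1/2, x3 = 1

Row-reduce the augmented matrix:
R1 ← R1 / (-4/3).
R2 ← R2 + 3/4·R1.
R3 ← R3 − 1/2·R1.
R2 ← R2 / (-65/96).
R1 ← R1 + 9/8·R2.
R3 ← R3 + 37/48·R2.
R3 ← R3 / (-1891/975).
R1 ← R1 + 804/325·R3.
R2 ← R2 + 368/325·R3.
Reading off the reduced rows gives x1 = -3, x2 = -1/2, x3 = 1.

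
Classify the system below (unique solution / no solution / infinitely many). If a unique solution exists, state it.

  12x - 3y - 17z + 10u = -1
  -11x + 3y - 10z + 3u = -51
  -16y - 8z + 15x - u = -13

infinitely many solutions

Row-reduce:
R1 ← R1 / (12).
R2 ← R2 + 11·R1.
R3 ← R3 − 15·R1.
R2 ← R2 / (1/4).
R1 ← R1 + 1/4·R2.
R3 ← R3 + 49/4·R2.
R3 ← R3 / (-3721/3).
R1 ← R1 + 27·R3.
R2 ← R2 + 307/3·R3.
Rank is 3 with 4 unknowns, leaving u free.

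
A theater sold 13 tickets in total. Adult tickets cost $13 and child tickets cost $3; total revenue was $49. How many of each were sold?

adult tickets: 1, child tickets: 12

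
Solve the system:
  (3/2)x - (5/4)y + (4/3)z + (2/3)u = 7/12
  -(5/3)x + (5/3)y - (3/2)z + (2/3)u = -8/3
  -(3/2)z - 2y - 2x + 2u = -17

infinitely many solutions

Row-reduce:
R1 ← R1 / (3/2).
R2 ← R2 + 5/3·R1.
R3 ← R3 + 2·R1.
R2 ← R2 / (5/18).
R1 ← R1 + 5/6·R2.
R3 ← R3 + 11/3·R2.
R3 ← R3 / (1/30).
R1 ← R1 − 5/6·R3.
R2 ← R2 + 1/15·R3.
Rank is 3 with 4 unknowns, leaving u free.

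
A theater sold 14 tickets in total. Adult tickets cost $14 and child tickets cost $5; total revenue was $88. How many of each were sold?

adult tickets: 2, child tickets: 12

Let a = adult tickets, c = child tickets.
  a + c = 14
  14a + 5c = 88
From equation 1: a = 14 − c.
Substitute into equation 2 and solve: c = 12.
Then a = 2.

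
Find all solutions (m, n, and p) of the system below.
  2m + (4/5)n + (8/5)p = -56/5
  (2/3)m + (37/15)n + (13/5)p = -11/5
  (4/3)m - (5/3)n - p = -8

no solution

Row-reduce:
R1 ← R1 / (2).
R2 ← R2 − 2/3·R1.
R3 ← R3 − 4/3·R1.
R2 ← R2 / (11/5).
R1 ← R1 − 2/5·R2.
R3 ← R3 + 11/5·R2.
Row 3 reduces to 0 = 1, a contradiction. The system is inconsistent.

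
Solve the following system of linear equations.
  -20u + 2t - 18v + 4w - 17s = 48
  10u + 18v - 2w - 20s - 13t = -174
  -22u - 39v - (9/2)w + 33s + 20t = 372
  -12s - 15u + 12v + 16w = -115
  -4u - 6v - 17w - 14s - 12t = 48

Row-reduce:
R1 ← R1 / (-20).
R2 ← R2 − 10·R1.
R3 ← R3 + 22·R1.
R4 ← R4 + 15·R1.
R5 ← R5 + 4·R1.
R2 ← R2 / (9).
R1 ← R1 − 9/10·R2.
R3 ← R3 + 96/5·R2.
R4 ← R4 − 51/2·R2.
R5 ← R5 + 12/5·R2.
R3 ← R3 / (-89/10).
R1 ← R1 + 1/5·R3.
R4 ← R4 − 13·R3.
R5 ← R5 + 89/5·R3.
R4 ← R4 / (12141/178).
R1 ← R1 − 695/178·R4.
R2 ← R2 + 19/6·R4.
R3 ← R3 − 91/89·R4.
Rank is 4 with 5 unknowns, leaving t free.

infinitely many solutions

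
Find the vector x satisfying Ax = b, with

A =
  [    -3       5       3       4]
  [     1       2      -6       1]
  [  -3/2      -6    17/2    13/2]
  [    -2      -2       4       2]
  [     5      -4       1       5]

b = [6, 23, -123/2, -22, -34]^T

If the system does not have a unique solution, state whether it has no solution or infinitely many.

no solution

Row-reduce:
R1 ← R1 / (-3).
R2 ← R2 − 1·R1.
R3 ← R3 + 3/2·R1.
R4 ← R4 + 2·R1.
R5 ← R5 − 5·R1.
R2 ← R2 / (11/3).
R1 ← R1 + 5/3·R2.
R3 ← R3 + 17/2·R2.
R4 ← R4 + 16/3·R2.
R5 ← R5 − 13/3·R2.
R3 ← R3 / (-101/22).
R1 ← R1 + 36/11·R3.
R2 ← R2 + 15/11·R3.
R4 ← R4 + 58/11·R3.
R5 ← R5 − 131/11·R3.
R4 ← R4 / (-874/101).
R1 ← R1 + 741/101·R4.
R2 ← R2 + 233/101·R4.
R3 ← R3 + 218/101·R4.
R5 ← R5 − 3496/101·R4.
Row 5 reduces to 0 = 1, a contradiction. The system is inconsistent.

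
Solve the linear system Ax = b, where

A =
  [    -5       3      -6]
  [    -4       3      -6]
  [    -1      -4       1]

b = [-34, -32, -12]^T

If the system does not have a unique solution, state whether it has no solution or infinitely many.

Row-reduce the augmented matrix:
R1 ← R1 / (-5).
R2 ← R2 + 4·R1.
R3 ← R3 + 1·R1.
R2 ← R2 / (3/5).
R1 ← R1 + 3/5·R2.
R3 ← R3 + 23/5·R2.
R3 ← R3 / (-7).
R2 ← R2 + 2·R3.
Reading off the reduced rows gives x_1 = 2, x_2 = 4, x_3 = 6.

x_1 = 2, x_2 = 4, x_3 = 6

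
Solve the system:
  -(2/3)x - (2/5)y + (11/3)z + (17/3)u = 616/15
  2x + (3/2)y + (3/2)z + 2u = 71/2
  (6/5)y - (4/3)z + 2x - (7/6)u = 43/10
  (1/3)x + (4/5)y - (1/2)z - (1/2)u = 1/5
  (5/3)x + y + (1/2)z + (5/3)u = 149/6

x = 6, y = 4, z = 5, u = 5

Row-reduce the augmented matrix:
R1 ← R1 / (-2/3).
R2 ← R2 − 2·R1.
R3 ← R3 − 2·R1.
R4 ← R4 − 1/3·R1.
R5 ← R5 − 5/3·R1.
R2 ← R2 / (3/10).
R1 ← R1 − 3/5·R2.
R4 ← R4 − 3/5·R2.
R3 ← R3 / (29/3).
R1 ← R1 + 61/2·R3.
R2 ← R2 − 125/3·R3.
R4 ← R4 + 71/3·R3.
R5 ← R5 − 29/3·R3.
R4 ← R4 / (539/174).
R1 ← R1 − 401/116·R4.
R2 ← R2 + 285/58·R4.
R3 ← R3 − 95/58·R4.
R5 reduces to 0 = 0, so the extra equation is consistent.
Reading off the reduced rows gives x = 6, y = 4, z = 5, u = 5.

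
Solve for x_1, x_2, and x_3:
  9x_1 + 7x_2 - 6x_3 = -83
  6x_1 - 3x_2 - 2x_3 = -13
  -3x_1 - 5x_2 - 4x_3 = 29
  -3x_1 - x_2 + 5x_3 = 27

x_1 = -4, x_2 = -5, x_3 = 2

Row-reduce the augmented matrix:
R1 ← R1 / (9).
R2 ← R2 − 6·R1.
R3 ← R3 + 3·R1.
R4 ← R4 + 3·R1.
R2 ← R2 / (-23/3).
R1 ← R1 − 7/9·R2.
R3 ← R3 + 8/3·R2.
R4 ← R4 − 4/3·R2.
R3 ← R3 / (-154/23).
R1 ← R1 + 32/69·R3.
R2 ← R2 + 6/23·R3.
R4 ← R4 − 77/23·R3.
R4 reduces to 0 = 0, so the extra equation is consistent.
Reading off the reduced rows gives x_1 = -4, x_2 = -5, x_3 = 2.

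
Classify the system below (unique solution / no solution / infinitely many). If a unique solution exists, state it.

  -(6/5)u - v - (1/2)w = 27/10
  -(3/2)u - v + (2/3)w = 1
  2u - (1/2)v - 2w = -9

Row-reduce the augmented matrix:
R1 ← R1 / (-6/5).
R2 ← R2 + 3/2·R1.
R3 ← R3 − 2·R1.
R2 ← R2 / (1/4).
R1 ← R1 − 5/6·R2.
R3 ← R3 + 13/6·R2.
R3 ← R3 / (301/36).
R1 ← R1 + 35/9·R3.
R2 ← R2 − 31/6·R3.
Reading off the reduced rows gives u = -6, v = 6, w = -3.

u = -6, v = 6, w = -3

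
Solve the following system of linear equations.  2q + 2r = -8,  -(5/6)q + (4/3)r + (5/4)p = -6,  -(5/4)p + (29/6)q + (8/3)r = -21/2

no solution

Row-reduce:
Swap R1 and R2.
R1 ← R1 / (5/4).
R3 ← R3 + 5/4·R1.
R2 ← R2 / (2).
R1 ← R1 + 2/3·R2.
R3 ← R3 − 4·R2.
Row 3 reduces to 0 = -1/2, a contradiction. The system is inconsistent.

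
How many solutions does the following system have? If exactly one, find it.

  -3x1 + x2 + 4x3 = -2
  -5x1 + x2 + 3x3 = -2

infinitely many solutions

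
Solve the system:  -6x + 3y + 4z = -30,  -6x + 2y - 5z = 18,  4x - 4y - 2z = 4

Row-reduce the augmented matrix:
R1 ← R1 / (-6).
R2 ← R2 + 6·R1.
R3 ← R3 − 4·R1.
R2 ← R2 / (-1).
R1 ← R1 + 1/2·R2.
R3 ← R3 + 2·R2.
R3 ← R3 / (56/3).
R1 ← R1 − 23/6·R3.
R2 ← R2 − 9·R3.
Reading off the reduced rows gives x = 4, y = 6, z = -6.

x = 4, y = 6, z = -6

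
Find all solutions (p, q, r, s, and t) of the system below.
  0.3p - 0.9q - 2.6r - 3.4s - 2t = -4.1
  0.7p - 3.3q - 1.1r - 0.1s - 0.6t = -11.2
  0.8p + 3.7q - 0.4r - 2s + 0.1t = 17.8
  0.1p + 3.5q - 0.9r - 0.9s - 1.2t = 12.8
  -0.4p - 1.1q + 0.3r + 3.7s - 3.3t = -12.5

p = 3, q = 4, r = -1, s = 0, t = 2

Row-reduce the augmented matrix:
R1 ← R1 / (3/10).
R2 ← R2 − 7/10·R1.
R3 ← R3 − 4/5·R1.
R4 ← R4 − 1/10·R1.
R5 ← R5 + 2/5·R1.
R2 ← R2 / (-6/5).
R1 ← R1 + 3·R2.
R3 ← R3 − 61/10·R2.
R4 ← R4 − 19/5·R2.
R5 ← R5 + 23/10·R2.
R3 ← R3 / (11441/360).
R1 ← R1 + 253/12·R3.
R2 ← R2 + 149/36·R3.
R4 ← R4 − 565/36·R3.
R5 ← R5 + 4567/360·R3.
R4 ← R4 / (107817/57205).
R1 ← R1 − 2148/11441·R4.
R2 ← R2 + 4824/11441·R4.
R3 ← R3 − 16879/11441·R4.
R5 ← R5 − 164104/57205·R4.
R5 ← R5 / (-1351516/539085).
R1 ← R1 − 19397/35939·R5.
R2 ← R2 + 4009/35939·R5.
R3 ← R3 − 134768/107817·R5.
R4 ← R4 + 31318/107817·R5.
Reading off the reduced rows gives p = 3, q = 4, r = -1, s = 0, t = 2.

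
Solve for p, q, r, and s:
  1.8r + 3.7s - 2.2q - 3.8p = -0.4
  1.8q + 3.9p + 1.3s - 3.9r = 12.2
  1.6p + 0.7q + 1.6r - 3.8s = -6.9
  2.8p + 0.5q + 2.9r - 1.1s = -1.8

p = 1, q = 1, r = -1, s = 2

Row-reduce the augmented matrix:
R1 ← R1 / (-19/5).
R2 ← R2 − 39/10·R1.
R3 ← R3 − 8/5·R1.
R4 ← R4 − 14/5·R1.
R2 ← R2 / (-87/190).
R1 ← R1 − 11/19·R2.
R3 ← R3 + 43/190·R2.
R4 ← R4 + 213/190·R2.
R3 ← R3 / (489/145).
R1 ← R1 + 89/29·R3.
R2 ← R2 − 130/29·R3.
R4 ← R4 − 2683/290·R3.
R4 ← R4 / (25925/11736).
R1 ← R1 − 6679/5868·R4.
R2 ← R2 + 7046/1467·R4.
R3 ← R3 + 8285/5868·R4.
Reading off the reduced rows gives p = 1, q = 1, r = -1, s = 2.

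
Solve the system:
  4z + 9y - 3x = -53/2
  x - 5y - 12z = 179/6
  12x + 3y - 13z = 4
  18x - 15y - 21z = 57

x = -2/3, y = -5/2, z = -3/2

Row-reduce the augmented matrix:
R1 ← R1 / (-3).
R2 ← R2 − 1·R1.
R3 ← R3 − 12·R1.
R4 ← R4 − 18·R1.
R2 ← R2 / (-2).
R1 ← R1 + 3·R2.
R3 ← R3 − 39·R2.
R4 ← R4 − 39·R2.
R3 ← R3 / (-205).
R1 ← R1 − 44/3·R3.
R2 ← R2 − 16/3·R3.
R4 ← R4 + 205·R3.
R4 reduces to 0 = 0, so the extra equation is consistent.
Reading off the reduced rows gives x = -2/3, y = -5/2, z = -3/2.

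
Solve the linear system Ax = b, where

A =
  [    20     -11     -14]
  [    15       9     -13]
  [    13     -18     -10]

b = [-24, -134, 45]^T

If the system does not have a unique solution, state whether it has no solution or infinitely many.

x_1 = -1, x_2 = -6, x_3 = 5

Row-reduce the augmented matrix:
R1 ← R1 / (20).
R2 ← R2 − 15·R1.
R3 ← R3 − 13·R1.
R2 ← R2 / (69/4).
R1 ← R1 + 11/20·R2.
R3 ← R3 + 217/20·R2.
R3 ← R3 / (-853/345).
R1 ← R1 + 269/345·R3.
R2 ← R2 + 10/69·R3.
Reading off the reduced rows gives x_1 = -1, x_2 = -6, x_3 = 5.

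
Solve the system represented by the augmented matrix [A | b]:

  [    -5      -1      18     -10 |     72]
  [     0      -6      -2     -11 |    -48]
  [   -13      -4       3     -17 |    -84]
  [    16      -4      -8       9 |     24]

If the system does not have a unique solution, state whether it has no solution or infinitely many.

x_1 = 6, x_2 = 6, x_3 = 6, x_4 = 0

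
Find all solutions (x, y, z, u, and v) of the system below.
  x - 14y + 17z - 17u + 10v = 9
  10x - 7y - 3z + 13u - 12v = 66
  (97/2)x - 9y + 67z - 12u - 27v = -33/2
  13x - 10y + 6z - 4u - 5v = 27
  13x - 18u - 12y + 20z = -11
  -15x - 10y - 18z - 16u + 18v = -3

Row-reduce:
R2 ← R2 − 10·R1.
R3 ← R3 − 97/2·R1.
R4 ← R4 − 13·R1.
R5 ← R5 − 13·R1.
R6 ← R6 + 15·R1.
R2 ← R2 / (133).
R1 ← R1 + 14·R2.
R3 ← R3 − 670·R2.
R4 ← R4 − 172·R2.
R5 ← R5 − 170·R2.
R6 ← R6 + 220·R2.
R3 ← R3 / (30325/266).
R1 ← R1 + 23/19·R3.
R2 ← R2 + 173/133·R3.
R4 ← R4 − 1161/133·R3.
R5 ← R5 − 2677/133·R3.
R6 ← R6 + 6539/133·R3.
R4 ← R4 / (-68452/6065).
R1 ← R1 − 6682/6065·R4.
R2 ← R2 − 776/6065·R4.
R3 ← R3 + 5819/6065·R4.
R5 ← R5 + 70344/6065·R4.
R6 ← R6 + 93792/6065·R4.
R5 ← R5 / (-176772/85565).
R1 ← R1 + 113731/171130·R5.
R2 ← R2 + 15414/85565·R5.
R3 ← R3 + 2659/68452·R5.
R4 ← R4 + 177229/342260·R5.
R6 ← R6 + 235696/85565·R5.
Row 6 reduces to 0 = 2/3, a contradiction. The system is inconsistent.

no solution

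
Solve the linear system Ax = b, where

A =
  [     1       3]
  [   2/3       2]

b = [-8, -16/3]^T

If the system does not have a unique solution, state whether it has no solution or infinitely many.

infinitely many solutions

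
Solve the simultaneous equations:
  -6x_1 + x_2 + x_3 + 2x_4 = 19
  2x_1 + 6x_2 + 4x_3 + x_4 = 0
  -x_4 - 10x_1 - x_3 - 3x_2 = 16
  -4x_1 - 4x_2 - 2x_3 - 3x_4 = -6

Row-reduce:
R1 ← R1 / (-6).
R2 ← R2 − 2·R1.
R3 ← R3 + 10·R1.
R4 ← R4 + 4·R1.
R2 ← R2 / (19/3).
R1 ← R1 + 1/6·R2.
R3 ← R3 + 14/3·R2.
R4 ← R4 + 14/3·R2.
R3 ← R3 / (10/19).
R1 ← R1 + 1/19·R3.
R2 ← R2 − 13/19·R3.
R4 ← R4 − 10/19·R3.
Row 4 reduces to 0 = -3, a contradiction. The system is inconsistent.

no solution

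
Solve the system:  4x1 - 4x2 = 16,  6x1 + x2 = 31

x1 = 5, x2 = 1

Row-reduce the augmented matrix:
R1 ← R1 / (4).
R2 ← R2 − 6·R1.
R2 ← R2 / (7).
R1 ← R1 + 1·R2.
Reading off the reduced rows gives x1 = 5, x2 = 1.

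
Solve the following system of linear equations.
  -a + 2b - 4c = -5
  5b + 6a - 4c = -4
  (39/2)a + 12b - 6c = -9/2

Row-reduce:
R1 ← R1 / (-1).
R2 ← R2 − 6·R1.
R3 ← R3 − 39/2·R1.
R2 ← R2 / (17).
R1 ← R1 + 2·R2.
R3 ← R3 − 51·R2.
Rank is 2 with 3 unknowns, leaving c free.

infinitely many solutions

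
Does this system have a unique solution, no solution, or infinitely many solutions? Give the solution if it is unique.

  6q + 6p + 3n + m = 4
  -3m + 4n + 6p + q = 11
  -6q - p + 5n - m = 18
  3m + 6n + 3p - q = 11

m = -2, n = 4, p = -2, q = 1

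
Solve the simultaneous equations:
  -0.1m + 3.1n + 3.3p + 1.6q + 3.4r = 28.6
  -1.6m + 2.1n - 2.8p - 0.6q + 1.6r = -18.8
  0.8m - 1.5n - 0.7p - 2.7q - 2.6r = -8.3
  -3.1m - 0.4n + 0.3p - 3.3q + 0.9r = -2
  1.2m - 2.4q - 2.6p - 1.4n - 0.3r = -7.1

m = 4, n = -2, p = 6, q = -1, r = 5

Row-reduce the augmented matrix:
R1 ← R1 / (-1/10).
R2 ← R2 + 8/5·R1.
R3 ← R3 − 4/5·R1.
R4 ← R4 + 31/10·R1.
R5 ← R5 − 6/5·R1.
R2 ← R2 / (-95/2).
R1 ← R1 + 31·R2.
R3 ← R3 − 233/10·R2.
R4 ← R4 + 193/2·R2.
R5 ← R5 − 179/5·R2.
R3 ← R3 / (-7473/4750).
R1 ← R1 − 1561/475·R3.
R2 ← R2 − 556/475·R3.
R4 ← R4 − 5204/475·R3.
R5 ← R5 + 11649/2375·R3.
R4 ← R4 / (-469189/24910).
R1 ← R1 + 11581/2491·R4.
R2 ← R2 + 3726/2491·R4.
R3 ← R3 − 4357/2491·R4.
R5 ← R5 − 70153/12455·R4.
R5 ← R5 / (2701175/938378).
R1 ← R1 + 330795/469189·R5.
R2 ← R2 − 301950/469189·R5.
R3 ← R3 − 113837/469189·R5.
R4 ← R4 − 156535/469189·R5.
Reading off the reduced rows gives m = 4, n = -2, p = 6, q = -1, r = 5.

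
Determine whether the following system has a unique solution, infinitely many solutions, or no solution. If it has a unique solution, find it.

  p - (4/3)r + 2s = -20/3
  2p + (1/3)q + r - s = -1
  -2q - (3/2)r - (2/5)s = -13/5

infinitely many solutions

Row-reduce:
R2 ← R2 − 2·R1.
R2 ← R2 / (1/3).
R3 ← R3 + 2·R2.
R3 ← R3 / (41/2).
R1 ← R1 + 4/3·R3.
R2 ← R2 − 11·R3.
Rank is 3 with 4 unknowns, leaving s free.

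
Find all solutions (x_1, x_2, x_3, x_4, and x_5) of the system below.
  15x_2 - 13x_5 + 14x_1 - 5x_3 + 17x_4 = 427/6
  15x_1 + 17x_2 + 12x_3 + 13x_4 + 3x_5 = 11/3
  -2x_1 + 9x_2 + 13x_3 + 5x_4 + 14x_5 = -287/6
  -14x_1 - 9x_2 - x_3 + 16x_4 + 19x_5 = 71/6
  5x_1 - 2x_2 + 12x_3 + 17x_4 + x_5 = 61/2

x_1 = 3/2, x_2 = -3/2, x_3 = -2, x_4 = 8/3, x_5 = -4/3

Row-reduce the augmented matrix:
R1 ← R1 / (14).
R2 ← R2 − 15·R1.
R3 ← R3 + 2·R1.
R4 ← R4 + 14·R1.
R5 ← R5 − 5·R1.
R2 ← R2 / (13/14).
R1 ← R1 − 15/14·R2.
R3 ← R3 − 78/7·R2.
R4 ← R4 − 6·R2.
R5 ← R5 + 103/14·R2.
R3 ← R3 / (-196).
R1 ← R1 + 265/13·R3.
R2 ← R2 − 243/13·R3.
R4 ← R4 + 1536/13·R3.
R5 ← R5 − 1967/13·R3.
R4 ← R4 / (2229/91).
R1 ← R1 + 9/182·R4.
R2 ← R2 − 193/182·R4.
R3 ← R3 + 5/14·R4.
R5 ← R5 − 615/26·R4.
R5 ← R5 / (-395905/20804).
R1 ← R1 + 11925/20804·R5.
R2 ← R2 + 1467/2972·R5.
R3 ← R3 − 23839/20804·R5.
R4 ← R4 − 2496/5201·R5.
Reading off the reduced rows gives x_1 = 3/2, x_2 = -3/2, x_3 = -2, x_4 = 8/3, x_5 = -4/3.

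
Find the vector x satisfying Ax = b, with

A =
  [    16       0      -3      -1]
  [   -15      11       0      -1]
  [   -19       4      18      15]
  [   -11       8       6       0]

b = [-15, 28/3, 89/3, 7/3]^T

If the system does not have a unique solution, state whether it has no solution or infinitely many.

Row-reduce the augmented matrix:
R1 ← R1 / (16).
R2 ← R2 + 15·R1.
R3 ← R3 + 19·R1.
R4 ← R4 + 11·R1.
R2 ← R2 / (11).
R3 ← R3 − 4·R2.
R4 ← R4 − 8·R2.
R3 ← R3 / (2721/176).
R1 ← R1 + 3/16·R3.
R2 ← R2 + 45/176·R3.
R4 ← R4 − 1053/176·R3.
R4 ← R4 / (-4441/907).
R1 ← R1 − 103/907·R4.
R2 ← R2 − 58/907·R4.
R3 ← R3 − 2555/2721·R4.
Reading off the reduced rows gives x_1 = -1, x_2 = -1/3, x_3 = -1, x_4 = 2.

x_1 = -1, x_2 = -1/3, x_3 = -1, x_4 = 2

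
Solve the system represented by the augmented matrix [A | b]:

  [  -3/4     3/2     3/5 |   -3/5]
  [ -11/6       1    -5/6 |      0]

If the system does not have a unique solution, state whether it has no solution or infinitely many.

Row-reduce:
R1 ← R1 / (-3/4).
R2 ← R2 + 11/6·R1.
R2 ← R2 / (-8/3).
R1 ← R1 + 2·R2.
Rank is 2 with 3 unknowns, leaving x_3 free.

infinitely many solutions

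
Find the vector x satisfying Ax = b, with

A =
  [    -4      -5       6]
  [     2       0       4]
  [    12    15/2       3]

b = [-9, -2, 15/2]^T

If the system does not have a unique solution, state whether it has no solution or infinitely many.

Row-reduce:
R1 ← R1 / (-4).
R2 ← R2 − 2·R1.
R3 ← R3 − 12·R1.
R2 ← R2 / (-5/2).
R1 ← R1 − 5/4·R2.
R3 ← R3 + 15/2·R2.
Rank is 2 with 3 unknowns, leaving x_3 free.

infinitely many solutions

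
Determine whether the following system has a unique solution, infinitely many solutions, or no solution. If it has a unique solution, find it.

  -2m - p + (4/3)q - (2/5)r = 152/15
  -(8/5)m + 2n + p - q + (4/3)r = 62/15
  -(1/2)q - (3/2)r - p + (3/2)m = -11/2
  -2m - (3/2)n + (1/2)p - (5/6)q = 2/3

Row-reduce:
R1 ← R1 / (-2).
R2 ← R2 + 8/5·R1.
R3 ← R3 − 3/2·R1.
R4 ← R4 + 2·R1.
R2 ← R2 / (2).
R4 ← R4 + 3/2·R2.
R3 ← R3 / (-7/4).
R1 ← R1 − 1/2·R3.
R2 ← R2 − 9/10·R3.
R4 ← R4 − 57/20·R3.
R4 ← R4 / (-1219/420).
R1 ← R1 + 11/21·R4.
R2 ← R2 + 163/210·R4.
R3 ← R3 + 2/7·R4.
Rank is 4 with 5 unknowns, leaving r free.

infinitely many solutions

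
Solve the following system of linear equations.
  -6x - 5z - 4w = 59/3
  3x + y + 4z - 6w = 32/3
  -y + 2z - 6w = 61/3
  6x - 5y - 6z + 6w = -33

Row-reduce the augmented matrix:
R1 ← R1 / (-6).
R2 ← R2 − 3·R1.
R4 ← R4 − 6·R1.
R3 ← R3 + 1·R2.
R4 ← R4 + 5·R2.
R3 ← R3 / (7/2).
R1 ← R1 − 5/6·R3.
R2 ← R2 − 3/2·R3.
R4 ← R4 + 7/2·R3.
R4 ← R4 / (-52).
R1 ← R1 − 4·R4.
R2 ← R2 + 2·R4.
R3 ← R3 + 4·R4.
Reading off the reduced rows gives x = -3, y = -2, z = 5/3, w = -5/2.

x = -3, y = -2, z = 5/3, w = -5/2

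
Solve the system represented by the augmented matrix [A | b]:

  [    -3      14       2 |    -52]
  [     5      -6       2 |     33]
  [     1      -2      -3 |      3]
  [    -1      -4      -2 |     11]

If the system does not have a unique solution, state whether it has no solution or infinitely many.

Row-reduce:
R1 ← R1 / (-3).
R2 ← R2 − 5·R1.
R3 ← R3 − 1·R1.
R4 ← R4 + 1·R1.
R2 ← R2 / (52/3).
R1 ← R1 + 14/3·R2.
R3 ← R3 − 8/3·R2.
R4 ← R4 + 26/3·R2.
R3 ← R3 / (-41/13).
R1 ← R1 − 10/13·R3.
R2 ← R2 − 4/13·R3.
Row 4 reduces to 0 = 3/2, a contradiction. The system is inconsistent.

no solution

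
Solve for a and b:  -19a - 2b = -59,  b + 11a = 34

a = 3, b = 1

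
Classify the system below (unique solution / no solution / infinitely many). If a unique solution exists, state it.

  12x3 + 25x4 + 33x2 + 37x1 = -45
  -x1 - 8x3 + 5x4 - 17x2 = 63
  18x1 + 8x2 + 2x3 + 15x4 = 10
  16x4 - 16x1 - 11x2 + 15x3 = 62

no solution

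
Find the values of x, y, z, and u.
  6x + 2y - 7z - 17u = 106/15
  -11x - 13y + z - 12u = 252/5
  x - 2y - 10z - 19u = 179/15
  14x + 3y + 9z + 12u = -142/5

Row-reduce the augmented matrix:
R1 ← R1 / (6).
R2 ← R2 + 11·R1.
R3 ← R3 − 1·R1.
R4 ← R4 − 14·R1.
R2 ← R2 / (-28/3).
R1 ← R1 − 1/3·R2.
R3 ← R3 + 7/3·R2.
R4 ← R4 + 5/3·R2.
R3 ← R3 / (-47/8).
R1 ← R1 + 89/56·R3.
R2 ← R2 − 71/56·R3.
R4 ← R4 − 1537/56·R3.
R4 ← R4 / (11273/329).
R1 ← R1 + 961/329·R4.
R2 ← R2 − 1140/329·R4.
R3 ← R3 − 43/47·R4.
Reading off the reduced rows gives x = -2, y = 1/5, z = 3, u = -7/3.

x = -2, y = 1/5, z = 3, u = -7/3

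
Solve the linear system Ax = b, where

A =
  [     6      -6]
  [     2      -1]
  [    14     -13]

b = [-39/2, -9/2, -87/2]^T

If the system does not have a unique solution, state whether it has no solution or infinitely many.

x_1 = -5/4, x_2 = 2

Row-reduce the augmented matrix:
R1 ← R1 / (6).
R2 ← R2 − 2·R1.
R3 ← R3 − 14·R1.
R1 ← R1 + 1·R2.
R3 ← R3 − 1·R2.
R3 reduces to 0 = 0, so the extra equation is consistent.
Reading off the reduced rows gives x_1 = -5/4, x_2 = 2.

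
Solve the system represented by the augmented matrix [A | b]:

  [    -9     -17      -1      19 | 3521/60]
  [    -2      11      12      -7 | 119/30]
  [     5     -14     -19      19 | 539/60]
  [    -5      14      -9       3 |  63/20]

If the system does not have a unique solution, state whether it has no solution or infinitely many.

x_1 = -7/4, x_2 = 0, x_3 = 7/5, x_4 = 7/3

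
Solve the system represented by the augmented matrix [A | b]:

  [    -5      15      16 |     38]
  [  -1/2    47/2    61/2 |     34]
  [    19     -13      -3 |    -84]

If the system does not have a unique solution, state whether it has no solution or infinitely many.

Row-reduce:
R1 ← R1 / (-5).
R2 ← R2 + 1/2·R1.
R3 ← R3 − 19·R1.
R2 ← R2 / (22).
R1 ← R1 + 3·R2.
R3 ← R3 − 44·R2.
Rank is 2 with 3 unknowns, leaving x_3 free.

infinitely many solutions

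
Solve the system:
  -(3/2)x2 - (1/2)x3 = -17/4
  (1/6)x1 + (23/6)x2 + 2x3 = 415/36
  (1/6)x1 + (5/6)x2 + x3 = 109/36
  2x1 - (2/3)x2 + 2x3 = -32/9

x1 = -5/2, x2 = 7/3, x3 = 3/2

Row-reduce the augmented matrix:
Swap R1 and R2.
R1 ← R1 / (1/6).
R3 ← R3 − 1/6·R1.
R4 ← R4 − 2·R1.
R2 ← R2 / (-3/2).
R1 ← R1 − 23·R2.
R3 ← R3 + 3·R2.
R4 ← R4 + 140/3·R2.
Swap R3 and R4.
R3 ← R3 / (-58/9).
R1 ← R1 − 13/3·R3.
R2 ← R2 − 1/3·R3.
R4 reduces to 0 = 0, so the extra equation is consistent.
Reading off the reduced rows gives x1 = -5/2, x2 = 7/3, x3 = 3/2.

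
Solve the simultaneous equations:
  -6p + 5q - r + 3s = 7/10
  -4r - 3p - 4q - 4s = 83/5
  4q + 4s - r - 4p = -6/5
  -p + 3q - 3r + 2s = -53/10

p = -11/5, q = -5/2, r = 0, s = 0

Row-reduce the augmented matrix:
R1 ← R1 / (-6).
R2 ← R2 + 3·R1.
R3 ← R3 + 4·R1.
R4 ← R4 + 1·R1.
R2 ← R2 / (-13/2).
R1 ← R1 + 5/6·R2.
R3 ← R3 − 2/3·R2.
R4 ← R4 − 13/6·R2.
R3 ← R3 / (-9/13).
R1 ← R1 − 8/13·R3.
R2 ← R2 − 7/13·R3.
R4 ← R4 + 4·R3.
R4 ← R4 / (-233/27).
R1 ← R1 − 40/27·R4.
R2 ← R2 − 53/27·R4.
R3 ← R3 + 56/27·R4.
Reading off the reduced rows gives p = -11/5, q = -5/2, r = 0, s = 0.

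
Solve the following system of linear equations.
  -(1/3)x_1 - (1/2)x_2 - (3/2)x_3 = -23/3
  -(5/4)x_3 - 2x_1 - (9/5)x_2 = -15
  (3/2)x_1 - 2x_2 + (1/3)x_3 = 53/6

x_1 = 5, x_2 = 0, x_3 = 4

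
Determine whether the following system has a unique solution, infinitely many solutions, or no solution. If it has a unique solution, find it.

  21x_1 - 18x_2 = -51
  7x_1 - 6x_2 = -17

infinitely many solutions

Row-reduce:
R1 ← R1 / (21).
R2 ← R2 − 7·R1.
Rank is 1 with 2 unknowns, leaving x_2 free.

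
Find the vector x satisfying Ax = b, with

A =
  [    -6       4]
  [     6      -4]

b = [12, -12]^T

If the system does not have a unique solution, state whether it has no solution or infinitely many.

infinitely many solutions

Row-reduce:
R1 ← R1 / (-6).
R2 ← R2 − 6·R1.
Rank is 1 with 2 unknowns, leaving x_2 free.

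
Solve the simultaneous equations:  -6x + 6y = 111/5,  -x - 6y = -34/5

x = -11/5, y = 3/2

From equation 2: x = 34/5 − 6·y.
Substitute into equation 1 and solve: y = 3/2.
Then x = -11/5.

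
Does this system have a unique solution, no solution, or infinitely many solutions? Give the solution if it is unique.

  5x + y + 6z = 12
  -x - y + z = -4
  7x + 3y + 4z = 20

Row-reduce:
R1 ← R1 / (5).
R2 ← R2 + 1·R1.
R3 ← R3 − 7·R1.
R2 ← R2 / (-4/5).
R1 ← R1 − 1/5·R2.
R3 ← R3 − 8/5·R2.
Rank is 2 with 3 unknowns, leaving z free.

infinitely many solutions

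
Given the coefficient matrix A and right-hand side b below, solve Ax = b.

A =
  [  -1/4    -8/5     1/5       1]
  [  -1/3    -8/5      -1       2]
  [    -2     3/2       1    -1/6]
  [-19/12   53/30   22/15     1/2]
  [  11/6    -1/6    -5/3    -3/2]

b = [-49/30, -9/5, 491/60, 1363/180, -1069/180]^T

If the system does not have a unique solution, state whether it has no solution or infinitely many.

Row-reduce the augmented matrix:
R1 ← R1 / (-1/4).
R2 ← R2 + 1/3·R1.
R3 ← R3 + 2·R1.
R4 ← R4 + 19/12·R1.
R5 ← R5 − 11/6·R1.
R2 ← R2 / (8/15).
R1 ← R1 − 32/5·R2.
R3 ← R3 − 143/10·R2.
R4 ← R4 − 119/10·R2.
R5 ← R5 + 119/10·R2.
R3 ← R3 / (2669/80).
R1 ← R1 − 72/5·R3.
R2 ← R2 + 19/8·R3.
R4 ← R4 − 2277/80·R3.
R5 ← R5 + 2277/80·R3.
R4 ← R4 / (12079/8007).
R1 ← R1 + 2028/2669·R4.
R2 ← R2 + 4835/8007·R4.
R3 ← R3 + 6250/8007·R4.
R5 ← R5 + 12079/8007·R4.
R5 reduces to 0 = 0, so the extra equation is consistent.
Reading off the reduced rows gives x_1 = -14/5, x_2 = 3/2, x_3 = 1/3, x_4 = 0.

x_1 = -14/5, x_2 = 3/2, x_3 = 1/3, x_4 = 0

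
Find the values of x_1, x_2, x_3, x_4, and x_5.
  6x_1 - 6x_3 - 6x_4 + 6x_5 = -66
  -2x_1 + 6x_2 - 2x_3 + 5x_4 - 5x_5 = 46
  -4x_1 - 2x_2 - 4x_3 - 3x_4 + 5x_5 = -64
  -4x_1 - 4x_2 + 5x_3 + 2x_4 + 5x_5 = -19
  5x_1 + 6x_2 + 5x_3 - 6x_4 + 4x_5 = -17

x_1 = 2, x_2 = 1, x_3 = 3, x_4 = 4, x_5 = -6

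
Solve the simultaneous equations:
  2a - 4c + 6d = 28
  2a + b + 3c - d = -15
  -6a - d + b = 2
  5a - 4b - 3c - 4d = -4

Row-reduce the augmented matrix:
R1 ← R1 / (2).
R2 ← R2 − 2·R1.
R3 ← R3 + 6·R1.
R4 ← R4 − 5·R1.
R3 ← R3 − 1·R2.
R4 ← R4 + 4·R2.
R3 ← R3 / (-19).
R1 ← R1 + 2·R3.
R2 ← R2 − 7·R3.
R4 ← R4 − 35·R3.
R4 ← R4 / (-53/19).
R1 ← R1 − 9/19·R4.
R2 ← R2 − 35/19·R4.
R3 ← R3 + 24/19·R4.
Reading off the reduced rows gives a = -1, b = -1, c = -3, d = 3.

a = -1, b = -1, c = -3, d = 3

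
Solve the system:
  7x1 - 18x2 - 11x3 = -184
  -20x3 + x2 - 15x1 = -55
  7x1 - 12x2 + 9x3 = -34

x1 = -4, x2 = 5, x3 = 6

Row-reduce the augmented matrix:
R1 ← R1 / (7).
R2 ← R2 + 15·R1.
R3 ← R3 − 7·R1.
R2 ← R2 / (-263/7).
R1 ← R1 + 18/7·R2.
R3 ← R3 − 6·R2.
R3 ← R3 / (3430/263).
R1 ← R1 − 371/263·R3.
R2 ← R2 − 305/263·R3.
Reading off the reduced rows gives x1 = -4, x2 = 5, x3 = 6.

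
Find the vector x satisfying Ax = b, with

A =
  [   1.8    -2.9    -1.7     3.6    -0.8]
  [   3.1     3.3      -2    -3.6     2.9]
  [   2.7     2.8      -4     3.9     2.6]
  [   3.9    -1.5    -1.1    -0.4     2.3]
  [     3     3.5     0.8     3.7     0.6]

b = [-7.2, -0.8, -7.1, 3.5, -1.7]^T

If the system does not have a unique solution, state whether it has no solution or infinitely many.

x_1 = -1, x_2 = -1, x_3 = 3, x_4 = 0, x_5 = 4

Row-reduce the augmented matrix:
R1 ← R1 / (9/5).
R2 ← R2 − 31/10·R1.
R3 ← R3 − 27/10·R1.
R4 ← R4 − 39/10·R1.
R5 ← R5 − 3·R1.
R2 ← R2 / (1493/180).
R1 ← R1 + 29/18·R2.
R3 ← R3 − 143/20·R2.
R4 ← R4 − 287/60·R2.
R5 ← R5 − 25/3·R2.
R3 ← R3 / (-33589/14930).
R1 ← R1 + 1141/1493·R3.
R2 ← R2 − 167/1493·R3.
R4 ← R4 − 30581/14930·R3.
R5 ← R5 − 40329/14930·R3.
R4 ← R4 / (1268723/335890).
R1 ← R1 + 76035/33589·R4.
R2 ← R2 + 28083/33589·R4.
R3 ← R3 + 103731/33589·R4.
R5 ← R5 − 2668298/167945·R4.
R5 ← R5 / (-117341057/12687230).
R1 ← R1 − 1710701/1268723·R5.
R2 ← R2 − 1130064/1268723·R5.
R3 ← R3 − 1667606/1268723·R5.
R4 ← R4 − 560521/1268723·R5.
Reading off the reduced rows gives x_1 = -1, x_2 = -1, x_3 = 3, x_4 = 0, x_5 = 4.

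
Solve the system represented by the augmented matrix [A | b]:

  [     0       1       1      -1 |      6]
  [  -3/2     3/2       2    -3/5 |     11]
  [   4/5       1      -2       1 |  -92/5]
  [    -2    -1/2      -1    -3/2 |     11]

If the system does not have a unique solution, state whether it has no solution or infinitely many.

x_1 = -3, x_2 = -3, x_3 = 4, x_4 = -5

Row-reduce the augmented matrix:
Swap R1 and R2.
R1 ← R1 / (-3/2).
R3 ← R3 − 4/5·R1.
R4 ← R4 + 2·R1.
R1 ← R1 + 1·R2.
R3 ← R3 − 9/5·R2.
R4 ← R4 + 5/2·R2.
R3 ← R3 / (-41/15).
R1 ← R1 + 1/3·R3.
R2 ← R2 − 1·R3.
R4 ← R4 + 7/6·R3.
R4 ← R4 / (-873/205).
R1 ← R1 + 37/41·R4.
R2 ← R2 + 19/205·R4.
R3 ← R3 + 186/205·R4.
Reading off the reduced rows gives x_1 = -3, x_2 = -3, x_3 = 4, x_4 = -5.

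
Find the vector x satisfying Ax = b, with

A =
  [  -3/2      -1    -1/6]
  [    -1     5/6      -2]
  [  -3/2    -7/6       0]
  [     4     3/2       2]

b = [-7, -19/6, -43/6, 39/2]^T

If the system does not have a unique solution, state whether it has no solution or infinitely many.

no solution

Row-reduce:
R1 ← R1 / (-3/2).
R2 ← R2 + 1·R1.
R3 ← R3 + 3/2·R1.
R4 ← R4 − 4·R1.
R2 ← R2 / (3/2).
R1 ← R1 − 2/3·R2.
R3 ← R3 + 1/6·R2.
R4 ← R4 + 7/6·R2.
R3 ← R3 / (-7/162).
R1 ← R1 − 77/81·R3.
R2 ← R2 + 34/27·R3.
R4 ← R4 − 7/81·R3.
Row 4 reduces to 0 = 2, a contradiction. The system is inconsistent.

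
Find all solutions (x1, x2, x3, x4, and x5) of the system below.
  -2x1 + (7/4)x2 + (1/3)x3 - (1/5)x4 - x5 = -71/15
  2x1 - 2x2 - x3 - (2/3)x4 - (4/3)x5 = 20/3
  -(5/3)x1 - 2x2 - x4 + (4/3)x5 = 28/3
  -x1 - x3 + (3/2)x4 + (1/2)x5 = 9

Row-reduce:
R1 ← R1 / (-2).
R2 ← R2 − 2·R1.
R3 ← R3 + 5/3·R1.
R4 ← R4 + 1·R1.
R2 ← R2 / (-1/4).
R1 ← R1 + 7/8·R2.
R3 ← R3 + 83/24·R2.
R4 ← R4 + 7/8·R2.
R3 ← R3 / (161/18).
R1 ← R1 − 13/6·R3.
R2 ← R2 − 8/3·R3.
R4 ← R4 − 7/6·R3.
R4 ← R4 / (731/230).
R1 ← R1 − 347/805·R4.
R2 ← R2 − 68/483·R4.
R3 ← R3 − 1004/805·R4.
Rank is 4 with 5 unknowns, leaving x5 free.

infinitely many solutions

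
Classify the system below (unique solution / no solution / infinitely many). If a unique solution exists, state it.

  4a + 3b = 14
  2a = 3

Row-reduce the augmented matrix:
R1 ← R1 / (4).
R2 ← R2 − 2·R1.
R2 ← R2 / (-3/2).
R1 ← R1 − 3/4·R2.
Reading off the reduced rows gives a = 3/2, b = 8/3.

a = 3/2, b = 8/3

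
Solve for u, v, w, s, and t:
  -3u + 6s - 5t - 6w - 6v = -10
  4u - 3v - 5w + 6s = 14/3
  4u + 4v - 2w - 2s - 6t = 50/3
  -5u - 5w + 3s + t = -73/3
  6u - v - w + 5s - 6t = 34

u = 8/3, v = 1, w = 3, s = 2, t = -2

Row-reduce the augmented matrix:
R1 ← R1 / (-3).
R2 ← R2 − 4·R1.
R3 ← R3 − 4·R1.
R4 ← R4 + 5·R1.
R5 ← R5 − 6·R1.
R2 ← R2 / (-11).
R1 ← R1 − 2·R2.
R3 ← R3 + 4·R2.
R4 ← R4 − 10·R2.
R5 ← R5 + 13·R2.
R3 ← R3 / (-58/11).
R1 ← R1 + 4/11·R3.
R2 ← R2 − 13/11·R3.
R4 ← R4 + 75/11·R3.
R5 ← R5 − 26/11·R3.
R4 ← R4 / (132/29).
R1 ← R1 − 14/29·R4.
R2 ← R2 + 31/29·R4.
R3 ← R3 + 5/29·R4.
R5 ← R5 − 25/29·R4.
R5 ← R5 / (-697/44).
R1 ← R1 + 13/22·R5.
R2 ← R2 − 289/132·R5.
R3 ← R3 − 113/44·R5.
R4 ← R4 − 479/132·R5.
Reading off the reduced rows gives u = 8/3, v = 1, w = 3, s = 2, t = -2.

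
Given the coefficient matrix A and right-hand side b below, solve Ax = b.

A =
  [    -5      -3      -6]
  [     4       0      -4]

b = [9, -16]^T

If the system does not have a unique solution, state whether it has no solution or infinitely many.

Row-reduce:
R1 ← R1 / (-5).
R2 ← R2 − 4·R1.
R2 ← R2 / (-12/5).
R1 ← R1 − 3/5·R2.
Rank is 2 with 3 unknowns, leaving x_3 free.

infinitely many solutions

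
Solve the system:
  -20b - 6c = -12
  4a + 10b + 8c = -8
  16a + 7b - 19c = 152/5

a = -1, b = 6/5, c = -2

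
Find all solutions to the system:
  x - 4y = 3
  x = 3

From equation 1: x = 3 + 4·y.
Substitute into equation 2 and solve: y = 0.
Then x = 3.

x = 3, y = 0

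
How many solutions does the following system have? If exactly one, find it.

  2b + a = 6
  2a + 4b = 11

Row-reduce:
R2 ← R2 − 2·R1.
Row 2 reduces to 0 = -1, a contradiction. The system is inconsistent.

no solution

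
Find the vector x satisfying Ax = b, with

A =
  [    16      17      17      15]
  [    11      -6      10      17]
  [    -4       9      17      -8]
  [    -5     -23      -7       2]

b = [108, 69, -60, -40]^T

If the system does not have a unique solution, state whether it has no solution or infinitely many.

no solution

Row-reduce:
R1 ← R1 / (16).
R2 ← R2 − 11·R1.
R3 ← R3 + 4·R1.
R4 ← R4 + 5·R1.
R2 ← R2 / (-283/16).
R1 ← R1 − 17/16·R2.
R3 ← R3 − 53/4·R2.
R4 ← R4 + 283/16·R2.
R3 ← R3 / (5656/283).
R1 ← R1 − 272/283·R3.
R2 ← R2 − 27/283·R3.
Row 4 reduces to 0 = -1, a contradiction. The system is inconsistent.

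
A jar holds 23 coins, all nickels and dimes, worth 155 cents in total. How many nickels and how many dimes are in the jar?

nickels: 15, dimes: 8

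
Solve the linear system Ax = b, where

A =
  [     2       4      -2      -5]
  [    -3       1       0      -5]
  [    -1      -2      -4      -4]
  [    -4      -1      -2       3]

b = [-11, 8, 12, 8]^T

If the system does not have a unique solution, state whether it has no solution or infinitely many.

Row-reduce the augmented matrix:
R1 ← R1 / (2).
R2 ← R2 + 3·R1.
R3 ← R3 + 1·R1.
R4 ← R4 + 4·R1.
R2 ← R2 / (7).
R1 ← R1 − 2·R2.
R4 ← R4 − 7·R2.
R3 ← R3 / (-5).
R1 ← R1 + 1/7·R3.
R2 ← R2 + 3/7·R3.
R4 ← R4 + 3·R3.
R4 ← R4 / (47/5).
R1 ← R1 − 44/35·R4.
R2 ← R2 + 43/35·R4.
R3 ← R3 − 13/10·R4.
Reading off the reduced rows gives x_1 = -2, x_2 = -3, x_3 = 0, x_4 = -1.

x_1 = -2, x_2 = -3, x_3 = 0, x_4 = -1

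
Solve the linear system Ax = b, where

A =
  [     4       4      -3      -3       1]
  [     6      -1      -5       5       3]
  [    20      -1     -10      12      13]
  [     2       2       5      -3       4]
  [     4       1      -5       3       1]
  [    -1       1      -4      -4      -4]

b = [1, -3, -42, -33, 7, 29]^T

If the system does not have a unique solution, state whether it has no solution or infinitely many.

Row-reduce the augmented matrix:
R1 ← R1 / (4).
R2 ← R2 − 6·R1.
R3 ← R3 − 20·R1.
R4 ← R4 − 2·R1.
R5 ← R5 − 4·R1.
R6 ← R6 + 1·R1.
R2 ← R2 / (-7).
R1 ← R1 − 1·R2.
R3 ← R3 + 21·R2.
R5 ← R5 + 3·R2.
R6 ← R6 − 2·R2.
R3 ← R3 / (13/2).
R1 ← R1 + 23/28·R3.
R2 ← R2 − 1/14·R3.
R4 ← R4 − 13/2·R3.
R5 ← R5 + 25/14·R3.
R6 ← R6 + 137/28·R3.
Swap R4 and R5.
R4 ← R4 / (138/91).
R1 ← R1 − 38/91·R4.
R2 ← R2 + 122/91·R4.
R3 ← R3 + 3/13·R4.
R6 ← R6 + 288/91·R4.
Swap R5 and R6.
R5 ← R5 / (-1/46).
R1 ← R1 − 113/138·R5.
R2 ← R2 − 2/69·R5.
R3 ← R3 − 27/46·R5.
R4 ← R4 − 29/138·R5.
R6 reduces to 0 = 0, so the extra equation is consistent.
Reading off the reduced rows gives x_1 = -1, x_2 = 0, x_3 = -3, x_4 = 0, x_5 = -4.

x_1 = -1, x_2 = 0, x_3 = -3, x_4 = 0, x_5 = -4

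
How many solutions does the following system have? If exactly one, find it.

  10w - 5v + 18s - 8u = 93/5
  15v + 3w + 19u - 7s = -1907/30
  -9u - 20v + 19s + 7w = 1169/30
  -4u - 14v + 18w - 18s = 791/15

u = -8/3, v = -4/3, w = 1/2, s = -4/5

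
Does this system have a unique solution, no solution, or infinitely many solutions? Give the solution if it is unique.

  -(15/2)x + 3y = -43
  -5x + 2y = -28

Row-reduce:
R1 ← R1 / (-15/2).
R2 ← R2 + 5·R1.
Row 2 reduces to 0 = 2/3, a contradiction. The system is inconsistent.

no solution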